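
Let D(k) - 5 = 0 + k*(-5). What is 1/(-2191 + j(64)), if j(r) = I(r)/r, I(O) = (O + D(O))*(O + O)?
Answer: -1/2693 ≈ -0.00037133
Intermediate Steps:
D(k) = 5 - 5*k (D(k) = 5 + (0 + k*(-5)) = 5 + (0 - 5*k) = 5 - 5*k)
I(O) = 2*O*(5 - 4*O) (I(O) = (O + (5 - 5*O))*(O + O) = (5 - 4*O)*(2*O) = 2*O*(5 - 4*O))
j(r) = 10 - 8*r (j(r) = (2*r*(5 - 4*r))/r = 10 - 8*r)
1/(-2191 + j(64)) = 1/(-2191 + (10 - 8*64)) = 1/(-2191 + (10 - 512)) = 1/(-2191 - 502) = 1/(-2693) = -1/2693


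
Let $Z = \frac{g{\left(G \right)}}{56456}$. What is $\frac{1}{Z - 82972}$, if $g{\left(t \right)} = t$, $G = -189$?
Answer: $- \frac{56456}{4684267421} \approx -1.2052 \cdot 10^{-5}$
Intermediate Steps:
$Z = - \frac{189}{56456} \approx -0.0033477$
$\frac{1}{Z - 82972} = \frac{1}{- \frac{189}{56456} - 82972} = \frac{1}{- \frac{4684267421}{56456}} = - \frac{56456}{4684267421}$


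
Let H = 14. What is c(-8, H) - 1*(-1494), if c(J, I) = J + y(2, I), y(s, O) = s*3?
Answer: 1492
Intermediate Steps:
y(s, O) = 3*s
c(J, I) = 6 + J (c(J, I) = J + 3*2 = J + 6 = 6 + J)
c(-8, H) - 1*(-1494) = (6 - 8) - 1*(-1494) = -2 + 1494 = 1492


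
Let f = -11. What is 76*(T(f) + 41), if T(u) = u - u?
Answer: 3116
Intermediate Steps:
T(u) = 0
76*(T(f) + 41) = 76*(0 + 41) = 76*41 = 3116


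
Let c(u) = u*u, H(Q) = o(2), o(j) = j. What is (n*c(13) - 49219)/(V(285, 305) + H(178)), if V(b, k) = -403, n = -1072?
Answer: 230387/401 ≈ 574.53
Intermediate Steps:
H(Q) = 2
c(u) = u**2
(n*c(13) - 49219)/(V(285, 305) + H(178)) = (-1072*13**2 - 49219)/(-403 + 2) = (-1072*169 - 49219)/(-401) = (-181168 - 49219)*(-1/401) = -230387*(-1/401) = 230387/401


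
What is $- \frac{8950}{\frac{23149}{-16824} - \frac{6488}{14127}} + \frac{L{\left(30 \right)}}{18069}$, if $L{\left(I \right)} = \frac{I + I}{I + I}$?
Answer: $\frac{2562389251516829}{525422470161} \approx 4876.8$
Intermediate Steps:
$L{\left(I \right)} = 1$ ($L{\left(I \right)} = \frac{2 I}{2 I} = 2 I \frac{1}{2 I} = 1$)
$- \frac{8950}{\frac{23149}{-16824} - \frac{6488}{14127}} + \frac{L{\left(30 \right)}}{18069} = - \frac{8950}{\frac{23149}{-16824} - \frac{6488}{14127}} + 1 \cdot \frac{1}{18069} = - \frac{8950}{23149 \left(- \frac{1}{16824}\right) - \frac{6488}{14127}} + 1 \cdot \frac{1}{18069} = - \frac{8950}{- \frac{23149}{16824} - \frac{6488}{14127}} + \frac{1}{18069} = - \frac{8950}{- \frac{145393345}{79224216}} + \frac{1}{18069} = \left(-8950\right) \left(- \frac{79224216}{145393345}\right) + \frac{1}{18069} = \frac{141811346640}{29078669} + \frac{1}{18069} = \frac{2562389251516829}{525422470161}$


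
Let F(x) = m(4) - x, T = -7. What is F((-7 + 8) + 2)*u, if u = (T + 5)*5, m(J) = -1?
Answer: 40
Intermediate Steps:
u = -10 (u = (-7 + 5)*5 = -2*5 = -10)
F(x) = -1 - x
F((-7 + 8) + 2)*u = (-1 - ((-7 + 8) + 2))*(-10) = (-1 - (1 + 2))*(-10) = (-1 - 1*3)*(-10) = (-1 - 3)*(-10) = -4*(-10) = 40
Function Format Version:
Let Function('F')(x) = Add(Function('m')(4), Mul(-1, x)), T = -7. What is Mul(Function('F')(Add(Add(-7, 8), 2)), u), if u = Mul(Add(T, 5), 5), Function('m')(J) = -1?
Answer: 40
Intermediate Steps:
u = -10 (u = Mul(Add(-7, 5), 5) = Mul(-2, 5) = -10)
Function('F')(x) = Add(-1, Mul(-1, x))
Mul(Function('F')(Add(Add(-7, 8), 2)), u) = Mul(Add(-1, Mul(-1, Add(Add(-7, 8), 2))), -10) = Mul(Add(-1, Mul(-1, Add(1, 2))), -10) = Mul(Add(-1, Mul(-1, 3)), -10) = Mul(Add(-1, -3), -10) = Mul(-4, -10) = 40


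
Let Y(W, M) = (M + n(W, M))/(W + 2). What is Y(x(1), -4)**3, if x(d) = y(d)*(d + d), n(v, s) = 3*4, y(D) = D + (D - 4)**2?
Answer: 64/1331 ≈ 0.048084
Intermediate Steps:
y(D) = D + (-4 + D)**2
n(v, s) = 12
x(d) = 2*d*(d + (-4 + d)**2) (x(d) = (d + (-4 + d)**2)*(d + d) = (d + (-4 + d)**2)*(2*d) = 2*d*(d + (-4 + d)**2))
Y(W, M) = (12 + M)/(2 + W) (Y(W, M) = (M + 12)/(W + 2) = (12 + M)/(2 + W))
Y(x(1), -4)**3 = ((12 - 4)/(2 + 2*1*(1 + (-4 + 1)**2)))**3 = (8/(2 + 2*1*(1 + (-3)**2)))**3 = (8/(2 + 2*1*(1 + 9)))**3 = (8/(2 + 2*1*10))**3 = (8/(2 + 20))**3 = (8/22)**3 = ((1/22)*8)**3 = (4/11)**3 = 64/1331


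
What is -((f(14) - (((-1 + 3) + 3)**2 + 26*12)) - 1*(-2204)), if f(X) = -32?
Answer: -1835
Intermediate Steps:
-((f(14) - (((-1 + 3) + 3)**2 + 26*12)) - 1*(-2204)) = -((-32 - (((-1 + 3) + 3)**2 + 26*12)) - 1*(-2204)) = -((-32 - ((2 + 3)**2 + 312)) + 2204) = -((-32 - (5**2 + 312)) + 2204) = -((-32 - (25 + 312)) + 2204) = -((-32 - 1*337) + 2204) = -((-32 - 337) + 2204) = -(-369 + 2204) = -1*1835 = -1835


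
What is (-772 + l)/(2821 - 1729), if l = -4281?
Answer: -5053/1092 ≈ -4.6273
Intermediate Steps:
(-772 + l)/(2821 - 1729) = (-772 - 4281)/(2821 - 1729) = -5053/1092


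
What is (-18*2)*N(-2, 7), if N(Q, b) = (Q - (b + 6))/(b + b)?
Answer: 270/7 ≈ 38.571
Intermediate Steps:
N(Q, b) = (-6 + Q - b)/(2*b) (N(Q, b) = (Q - (6 + b))/((2*b)) = (Q + (-6 - b))*(1/(2*b)) = (-6 + Q - b)*(1/(2*b)) = (-6 + Q - b)/(2*b))
(-18*2)*N(-2, 7) = (-18*2)*((1/2)*(-6 - 2 - 1*7)/7) = -18*(-6 - 2 - 7)/7 = -18*(-15)/7 = -36*(-15/14) = 270/7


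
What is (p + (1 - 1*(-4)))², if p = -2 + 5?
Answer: 64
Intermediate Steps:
p = 3
(p + (1 - 1*(-4)))² = (3 + (1 - 1*(-4)))² = (3 + (1 + 4))² = (3 + 5)² = 8² = 64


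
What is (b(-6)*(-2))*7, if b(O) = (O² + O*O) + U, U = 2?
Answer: -1036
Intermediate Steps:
b(O) = 2 + 2*O² (b(O) = (O² + O*O) + 2 = (O² + O²) + 2 = 2*O² + 2 = 2 + 2*O²)
(b(-6)*(-2))*7 = ((2 + 2*(-6)²)*(-2))*7 = ((2 + 2*36)*(-2))*7 = ((2 + 72)*(-2))*7 = (74*(-2))*7 = -148*7 = -1036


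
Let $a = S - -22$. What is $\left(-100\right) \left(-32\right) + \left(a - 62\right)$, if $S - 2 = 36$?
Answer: $3198$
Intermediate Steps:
$S = 38$ ($S = 2 + 36 = 38$)
$a = 60$ ($a = 38 - -22 = 38 + 22 = 60$)
$\left(-100\right) \left(-32\right) + \left(a - 62\right) = \left(-100\right) \left(-32\right) + \left(60 - 62\right) = 3200 + \left(60 - 62\right) = 3200 - 2 = 3198$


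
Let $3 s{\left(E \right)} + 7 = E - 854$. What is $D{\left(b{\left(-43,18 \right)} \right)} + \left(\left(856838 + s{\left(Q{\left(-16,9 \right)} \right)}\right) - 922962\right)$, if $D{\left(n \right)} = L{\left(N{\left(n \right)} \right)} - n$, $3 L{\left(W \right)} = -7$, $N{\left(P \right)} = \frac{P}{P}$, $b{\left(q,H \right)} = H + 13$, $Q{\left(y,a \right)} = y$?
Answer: $- \frac{199349}{3} \approx -66450.0$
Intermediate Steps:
$b{\left(q,H \right)} = 13 + H$
$N{\left(P \right)} = 1$
$s{\left(E \right)} = -287 + \frac{E}{3}$ ($s{\left(E \right)} = - \frac{7}{3} + \frac{E - 854}{3} = - \frac{7}{3} + \frac{-854 + E}{3} = - \frac{7}{3} + \left(- \frac{854}{3} + \frac{E}{3}\right) = -287 + \frac{E}{3}$)
$L{\left(W \right)} = - \frac{7}{3}$ ($L{\left(W \right)} = \frac{1}{3} \left(-7\right) = - \frac{7}{3}$)
$D{\left(n \right)} = - \frac{7}{3} - n$
$D{\left(b{\left(-43,18 \right)} \right)} + \left(\left(856838 + s{\left(Q{\left(-16,9 \right)} \right)}\right) - 922962\right) = \left(- \frac{7}{3} - \left(13 + 18\right)\right) + \left(\left(856838 + \left(-287 + \frac{1}{3} \left(-16\right)\right)\right) - 922962\right) = \left(- \frac{7}{3} - 31\right) + \left(\left(856838 - \frac{877}{3}\right) - 922962\right) = - \frac{100}{3} + \left(\frac{2569637}{3} - 922962\right) = - \frac{100}{3} - \frac{199249}{3} = - \frac{199349}{3}$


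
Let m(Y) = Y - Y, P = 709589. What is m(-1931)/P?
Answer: 0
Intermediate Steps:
m(Y) = 0
m(-1931)/P = 0/709589 = 0*(1/709589) = 0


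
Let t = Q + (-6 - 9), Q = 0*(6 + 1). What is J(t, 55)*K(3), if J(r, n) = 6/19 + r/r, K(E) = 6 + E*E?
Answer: 375/19 ≈ 19.737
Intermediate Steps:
Q = 0 (Q = 0*7 = 0)
K(E) = 6 + E**2
t = -15 (t = 0 + (-6 - 9) = 0 - 15 = -15)
J(r, n) = 25/19 (J(r, n) = 6*(1/19) + 1 = 6/19 + 1 = 25/19)
J(t, 55)*K(3) = 25*(6 + 3**2)/19 = 25*(6 + 9)/19 = (25/19)*15 = 375/19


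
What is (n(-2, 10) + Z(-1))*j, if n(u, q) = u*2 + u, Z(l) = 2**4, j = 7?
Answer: 70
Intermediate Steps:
Z(l) = 16
n(u, q) = 3*u (n(u, q) = 2*u + u = 3*u)
(n(-2, 10) + Z(-1))*j = (3*(-2) + 16)*7 = (-6 + 16)*7 = 10*7 = 70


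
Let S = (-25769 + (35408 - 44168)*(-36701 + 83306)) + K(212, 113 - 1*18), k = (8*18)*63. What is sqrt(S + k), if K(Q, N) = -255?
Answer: 4*I*sqrt(25517297) ≈ 20206.0*I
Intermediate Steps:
k = 9072 (k = 144*63 = 9072)
S = -408285824 (S = (-25769 + (35408 - 44168)*(-36701 + 83306)) - 255 = (-25769 - 8760*46605) - 255 = (-25769 - 408259800) - 255 = -408285569 - 255 = -408285824)
sqrt(S + k) = sqrt(-408285824 + 9072) = sqrt(-408276752) = 4*I*sqrt(25517297)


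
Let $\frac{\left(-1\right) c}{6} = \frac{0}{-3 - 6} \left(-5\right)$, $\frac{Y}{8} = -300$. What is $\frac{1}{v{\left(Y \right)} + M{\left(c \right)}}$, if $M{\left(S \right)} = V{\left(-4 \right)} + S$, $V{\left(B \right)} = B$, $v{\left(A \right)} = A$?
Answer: $- \frac{1}{2404} \approx -0.00041597$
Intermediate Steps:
$Y = -2400$ ($Y = 8 \left(-300\right) = -2400$)
$c = 0$ ($c = - 6 \frac{0}{-3 - 6} \left(-5\right) = - 6 \frac{0}{-9} \left(-5\right) = - 6 \cdot 0 \left(- \frac{1}{9}\right) \left(-5\right) = - 6 \cdot 0 \left(-5\right) = \left(-6\right) 0 = 0$)
$M{\left(S \right)} = -4 + S$
$\frac{1}{v{\left(Y \right)} + M{\left(c \right)}} = \frac{1}{-2400 + \left(-4 + 0\right)} = \frac{1}{-2400 - 4} = \frac{1}{-2404} = - \frac{1}{2404}$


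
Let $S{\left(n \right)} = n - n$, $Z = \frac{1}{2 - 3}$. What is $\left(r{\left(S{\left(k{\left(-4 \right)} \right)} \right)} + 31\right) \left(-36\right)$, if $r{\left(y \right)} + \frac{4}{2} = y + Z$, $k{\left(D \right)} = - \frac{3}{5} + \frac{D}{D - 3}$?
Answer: $-1008$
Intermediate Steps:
$Z = -1$ ($Z = \frac{1}{-1} = -1$)
$k{\left(D \right)} = - \frac{3}{5} + \frac{D}{-3 + D}$ ($k{\left(D \right)} = \left(-3\right) \frac{1}{5} + \frac{D}{D - 3} = - \frac{3}{5} + \frac{D}{-3 + D}$)
$S{\left(n \right)} = 0$
$r{\left(y \right)} = -3 + y$ ($r{\left(y \right)} = -2 + \left(y - 1\right) = -2 + \left(-1 + y\right) = -3 + y$)
$\left(r{\left(S{\left(k{\left(-4 \right)} \right)} \right)} + 31\right) \left(-36\right) = \left(\left(-3 + 0\right) + 31\right) \left(-36\right) = \left(-3 + 31\right) \left(-36\right) = 28 \left(-36\right) = -1008$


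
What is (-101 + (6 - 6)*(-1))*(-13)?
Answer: 1313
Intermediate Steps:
(-101 + (6 - 6)*(-1))*(-13) = (-101 + 0*(-1))*(-13) = (-101 + 0)*(-13) = -101*(-13) = 1313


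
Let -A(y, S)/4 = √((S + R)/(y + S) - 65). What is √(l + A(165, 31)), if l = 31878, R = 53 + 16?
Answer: √(1562022 - 56*I*√790)/7 ≈ 178.54 - 0.089956*I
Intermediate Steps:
R = 69
A(y, S) = -4*√(-65 + (69 + S)/(S + y)) (A(y, S) = -4*√((S + 69)/(y + S) - 65) = -4*√((69 + S)/(S + y) - 65) = -4*√(-65 + (69 + S)/(S + y)))
√(l + A(165, 31)) = √(31878 - 4*I*√(-69 + 64*31 + 65*165)/√(31 + 165)) = √(31878 - 4*I*√(-69 + 1984 + 10725)/14) = √(31878 - 4*2*I*√790/7) = √(31878 - 8*I*√790/7)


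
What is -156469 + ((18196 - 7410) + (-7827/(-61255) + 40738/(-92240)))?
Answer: -82313420754331/565016120 ≈ -1.4568e+5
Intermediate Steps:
-156469 + ((18196 - 7410) + (-7827/(-61255) + 40738/(-92240))) = -156469 + (10786 + (-7827*(-1/61255) + 40738*(-1/92240))) = -156469 + (10786 + (7827/61255 - 20369/46120)) = -156469 + (10786 - 177344371/565016120) = -156469 + 6094086525949/565016120 = -82313420754331/565016120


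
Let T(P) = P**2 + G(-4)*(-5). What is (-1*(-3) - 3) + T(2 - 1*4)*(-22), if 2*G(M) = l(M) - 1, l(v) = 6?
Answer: 187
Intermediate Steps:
G(M) = 5/2 (G(M) = (6 - 1)/2 = (1/2)*5 = 5/2)
T(P) = -25/2 + P**2 (T(P) = P**2 + (5/2)*(-5) = P**2 - 25/2 = -25/2 + P**2)
(-1*(-3) - 3) + T(2 - 1*4)*(-22) = (-1*(-3) - 3) + (-25/2 + (2 - 1*4)**2)*(-22) = (3 - 3) + (-25/2 + (2 - 4)**2)*(-22) = 0 + (-25/2 + (-2)**2)*(-22) = 0 + (-25/2 + 4)*(-22) = 0 - 17/2*(-22) = 0 + 187 = 187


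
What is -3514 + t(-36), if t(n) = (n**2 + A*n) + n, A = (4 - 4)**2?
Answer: -2254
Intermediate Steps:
A = 0 (A = 0**2 = 0)
t(n) = n + n**2 (t(n) = (n**2 + 0*n) + n = (n**2 + 0) + n = n**2 + n = n + n**2)
-3514 + t(-36) = -3514 - 36*(1 - 36) = -3514 - 36*(-35) = -3514 + 1260 = -2254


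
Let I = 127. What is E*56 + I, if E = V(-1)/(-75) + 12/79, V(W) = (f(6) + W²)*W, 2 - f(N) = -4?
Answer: 833843/5925 ≈ 140.73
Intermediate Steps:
f(N) = 6 (f(N) = 2 - 1*(-4) = 2 + 4 = 6)
V(W) = W*(6 + W²) (V(W) = (6 + W²)*W = W*(6 + W²))
E = 1453/5925 (E = -(6 + (-1)²)/(-75) + 12/79 = -(6 + 1)*(-1/75) + 12*(1/79) = -1*7*(-1/75) + 12/79 = -7*(-1/75) + 12/79 = 7/75 + 12/79 = 1453/5925 ≈ 0.24523)
E*56 + I = (1453/5925)*56 + 127 = 81368/5925 + 127 = 833843/5925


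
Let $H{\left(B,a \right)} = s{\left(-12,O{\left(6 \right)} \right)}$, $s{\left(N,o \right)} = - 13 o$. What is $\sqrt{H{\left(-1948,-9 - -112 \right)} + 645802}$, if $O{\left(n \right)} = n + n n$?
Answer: $2 \sqrt{161314} \approx 803.28$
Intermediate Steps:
$O{\left(n \right)} = n + n^{2}$
$H{\left(B,a \right)} = -546$ ($H{\left(B,a \right)} = - 13 \cdot 6 \left(1 + 6\right) = - 13 \cdot 6 \cdot 7 = \left(-13\right) 42 = -546$)
$\sqrt{H{\left(-1948,-9 - -112 \right)} + 645802} = \sqrt{-546 + 645802} = \sqrt{645256} = 2 \sqrt{161314}$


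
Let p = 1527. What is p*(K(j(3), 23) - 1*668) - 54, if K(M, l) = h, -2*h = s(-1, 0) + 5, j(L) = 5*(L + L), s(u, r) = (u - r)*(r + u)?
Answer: -1024671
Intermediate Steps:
s(u, r) = (r + u)*(u - r)
j(L) = 10*L (j(L) = 5*(2*L) = 10*L)
h = -3 (h = -(((-1)² - 1*0²) + 5)/2 = -((1 - 1*0) + 5)/2 = -((1 + 0) + 5)/2 = -(1 + 5)/2 = -½*6 = -3)
K(M, l) = -3
p*(K(j(3), 23) - 1*668) - 54 = 1527*(-3 - 1*668) - 54 = 1527*(-3 - 668) - 54 = 1527*(-671) - 54 = -1024617 - 54 = -1024671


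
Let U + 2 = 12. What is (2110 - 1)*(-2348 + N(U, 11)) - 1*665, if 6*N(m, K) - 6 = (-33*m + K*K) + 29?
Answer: -5013758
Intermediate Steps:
U = 10 (U = -2 + 12 = 10)
N(m, K) = 35/6 - 11*m/2 + K**2/6 (N(m, K) = 1 + ((-33*m + K*K) + 29)/6 = 1 + ((-33*m + K**2) + 29)/6 = 1 + ((K**2 - 33*m) + 29)/6 = 1 + (29 + K**2 - 33*m)/6 = 1 + (29/6 - 11*m/2 + K**2/6) = 35/6 - 11*m/2 + K**2/6)
(2110 - 1)*(-2348 + N(U, 11)) - 1*665 = (2110 - 1)*(-2348 + (35/6 - 11/2*10 + (1/6)*11**2)) - 1*665 = 2109*(-2348 + (35/6 - 55 + (1/6)*121)) - 665 = 2109*(-2348 + (35/6 - 55 + 121/6)) - 665 = 2109*(-2348 - 29) - 665 = 2109*(-2377) - 665 = -5013093 - 665 = -5013758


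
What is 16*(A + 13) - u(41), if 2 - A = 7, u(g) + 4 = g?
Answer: 91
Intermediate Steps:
u(g) = -4 + g
A = -5 (A = 2 - 1*7 = 2 - 7 = -5)
16*(A + 13) - u(41) = 16*(-5 + 13) - (-4 + 41) = 16*8 - 1*37 = 128 - 37 = 91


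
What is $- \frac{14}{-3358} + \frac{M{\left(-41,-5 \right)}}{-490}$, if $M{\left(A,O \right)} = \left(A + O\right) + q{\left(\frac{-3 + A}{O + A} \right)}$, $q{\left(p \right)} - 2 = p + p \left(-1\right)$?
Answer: $\frac{38653}{411355} \approx 0.093965$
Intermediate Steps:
$q{\left(p \right)} = 2$ ($q{\left(p \right)} = 2 + \left(p + p \left(-1\right)\right) = 2 + \left(p - p\right) = 2 + 0 = 2$)
$M{\left(A,O \right)} = 2 + A + O$ ($M{\left(A,O \right)} = \left(A + O\right) + 2 = 2 + A + O$)
$- \frac{14}{-3358} + \frac{M{\left(-41,-5 \right)}}{-490} = - \frac{14}{-3358} + \frac{2 - 41 - 5}{-490} = \left(-14\right) \left(- \frac{1}{3358}\right) - - \frac{22}{245} = \frac{7}{1679} + \frac{22}{245} = \frac{38653}{411355}$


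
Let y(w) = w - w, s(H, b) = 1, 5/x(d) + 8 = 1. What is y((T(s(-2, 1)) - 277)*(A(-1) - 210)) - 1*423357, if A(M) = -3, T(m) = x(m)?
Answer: -423357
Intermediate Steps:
x(d) = -5/7 (x(d) = 5/(-8 + 1) = 5/(-7) = 5*(-1/7) = -5/7)
T(m) = -5/7
y(w) = 0
y((T(s(-2, 1)) - 277)*(A(-1) - 210)) - 1*423357 = 0 - 1*423357 = 0 - 423357 = -423357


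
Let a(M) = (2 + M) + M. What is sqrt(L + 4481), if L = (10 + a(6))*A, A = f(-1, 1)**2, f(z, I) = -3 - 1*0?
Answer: sqrt(4697) ≈ 68.535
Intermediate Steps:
f(z, I) = -3 (f(z, I) = -3 + 0 = -3)
A = 9 (A = (-3)**2 = 9)
a(M) = 2 + 2*M
L = 216 (L = (10 + (2 + 2*6))*9 = (10 + (2 + 12))*9 = (10 + 14)*9 = 24*9 = 216)
sqrt(L + 4481) = sqrt(216 + 4481) = sqrt(4697)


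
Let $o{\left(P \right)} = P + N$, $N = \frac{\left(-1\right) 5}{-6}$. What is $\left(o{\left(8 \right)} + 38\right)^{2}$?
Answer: $\frac{78961}{36} \approx 2193.4$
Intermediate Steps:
$N = \frac{5}{6}$ ($N = \left(-5\right) \left(- \frac{1}{6}\right) = \frac{5}{6} \approx 0.83333$)
$o{\left(P \right)} = \frac{5}{6} + P$ ($o{\left(P \right)} = P + \frac{5}{6} = \frac{5}{6} + P$)
$\left(o{\left(8 \right)} + 38\right)^{2} = \left(\left(\frac{5}{6} + 8\right) + 38\right)^{2} = \left(\frac{53}{6} + 38\right)^{2} = \left(\frac{281}{6}\right)^{2} = \frac{78961}{36}$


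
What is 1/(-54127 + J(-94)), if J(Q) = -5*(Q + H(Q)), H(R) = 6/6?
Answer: -1/53662 ≈ -1.8635e-5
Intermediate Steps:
H(R) = 1 (H(R) = 6*(1/6) = 1)
J(Q) = -5 - 5*Q (J(Q) = -5*(Q + 1) = -5*(1 + Q) = -5 - 5*Q)
1/(-54127 + J(-94)) = 1/(-54127 + (-5 - 5*(-94))) = 1/(-54127 + (-5 + 470)) = 1/(-54127 + 465) = 1/(-53662) = -1/53662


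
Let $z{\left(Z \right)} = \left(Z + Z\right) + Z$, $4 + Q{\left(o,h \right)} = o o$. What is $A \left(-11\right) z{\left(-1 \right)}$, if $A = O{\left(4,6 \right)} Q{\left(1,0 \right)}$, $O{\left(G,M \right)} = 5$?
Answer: $-495$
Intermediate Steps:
$Q{\left(o,h \right)} = -4 + o^{2}$ ($Q{\left(o,h \right)} = -4 + o o = -4 + o^{2}$)
$z{\left(Z \right)} = 3 Z$ ($z{\left(Z \right)} = 2 Z + Z = 3 Z$)
$A = -15$ ($A = 5 \left(-4 + 1^{2}\right) = 5 \left(-4 + 1\right) = 5 \left(-3\right) = -15$)
$A \left(-11\right) z{\left(-1 \right)} = \left(-15\right) \left(-11\right) 3 \left(-1\right) = 165 \left(-3\right) = -495$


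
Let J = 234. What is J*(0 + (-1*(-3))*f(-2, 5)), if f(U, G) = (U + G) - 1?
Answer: 1404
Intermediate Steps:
f(U, G) = -1 + G + U (f(U, G) = (G + U) - 1 = -1 + G + U)
J*(0 + (-1*(-3))*f(-2, 5)) = 234*(0 + (-1*(-3))*(-1 + 5 - 2)) = 234*(0 + 3*2) = 234*(0 + 6) = 234*6 = 1404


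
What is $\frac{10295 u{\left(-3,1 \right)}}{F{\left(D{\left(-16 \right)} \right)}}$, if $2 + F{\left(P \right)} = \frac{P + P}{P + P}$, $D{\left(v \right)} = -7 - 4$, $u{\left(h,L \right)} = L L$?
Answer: $-10295$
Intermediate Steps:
$u{\left(h,L \right)} = L^{2}$
$D{\left(v \right)} = -11$ ($D{\left(v \right)} = -7 - 4 = -11$)
$F{\left(P \right)} = -1$ ($F{\left(P \right)} = -2 + \frac{P + P}{P + P} = -2 + \frac{2 P}{2 P} = -2 + 2 P \frac{1}{2 P} = -2 + 1 = -1$)
$\frac{10295 u{\left(-3,1 \right)}}{F{\left(D{\left(-16 \right)} \right)}} = \frac{10295 \cdot 1^{2}}{-1} = 10295 \cdot 1 \left(-1\right) = 10295 \left(-1\right) = -10295$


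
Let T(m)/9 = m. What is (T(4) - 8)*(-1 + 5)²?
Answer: 448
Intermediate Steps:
T(m) = 9*m
(T(4) - 8)*(-1 + 5)² = (9*4 - 8)*(-1 + 5)² = (36 - 8)*4² = 28*16 = 448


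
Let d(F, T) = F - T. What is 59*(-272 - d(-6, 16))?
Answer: -14750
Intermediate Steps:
59*(-272 - d(-6, 16)) = 59*(-272 - (-6 - 1*16)) = 59*(-272 - (-6 - 16)) = 59*(-272 - 1*(-22)) = 59*(-272 + 22) = 59*(-250) = -14750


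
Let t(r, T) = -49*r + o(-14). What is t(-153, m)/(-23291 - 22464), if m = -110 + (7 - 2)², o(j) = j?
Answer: -7483/45755 ≈ -0.16354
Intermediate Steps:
m = -85 (m = -110 + 5² = -110 + 25 = -85)
t(r, T) = -14 - 49*r (t(r, T) = -49*r - 14 = -14 - 49*r)
t(-153, m)/(-23291 - 22464) = (-14 - 49*(-153))/(-23291 - 22464) = (-14 + 7497)/(-45755) = 7483*(-1/45755) = -7483/45755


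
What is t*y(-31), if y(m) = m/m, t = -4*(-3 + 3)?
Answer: 0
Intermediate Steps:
t = 0 (t = -4*0 = 0)
y(m) = 1
t*y(-31) = 0*1 = 0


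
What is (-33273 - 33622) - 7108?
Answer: -74003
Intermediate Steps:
(-33273 - 33622) - 7108 = -66895 - 7108 = -74003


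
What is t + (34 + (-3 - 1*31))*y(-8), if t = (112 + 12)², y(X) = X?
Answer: 15376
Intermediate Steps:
t = 15376 (t = 124² = 15376)
t + (34 + (-3 - 1*31))*y(-8) = 15376 + (34 + (-3 - 1*31))*(-8) = 15376 + (34 + (-3 - 31))*(-8) = 15376 + (34 - 34)*(-8) = 15376 + 0*(-8) = 15376 + 0 = 15376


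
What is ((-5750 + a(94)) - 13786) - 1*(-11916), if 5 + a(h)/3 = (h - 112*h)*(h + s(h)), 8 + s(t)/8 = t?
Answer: -24485799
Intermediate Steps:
s(t) = -64 + 8*t
a(h) = -15 - 333*h*(-64 + 9*h) (a(h) = -15 + 3*((h - 112*h)*(h + (-64 + 8*h))) = -15 + 3*((-111*h)*(-64 + 9*h)) = -15 + 3*(-111*h*(-64 + 9*h)) = -15 - 333*h*(-64 + 9*h))
((-5750 + a(94)) - 13786) - 1*(-11916) = ((-5750 + (-15 - 2997*94² + 21312*94)) - 13786) - 1*(-11916) = ((-5750 + (-15 - 2997*8836 + 2003328)) - 13786) + 11916 = ((-5750 + (-15 - 26481492 + 2003328)) - 13786) + 11916 = ((-5750 - 24478179) - 13786) + 11916 = (-24483929 - 13786) + 11916 = -24497715 + 11916 = -24485799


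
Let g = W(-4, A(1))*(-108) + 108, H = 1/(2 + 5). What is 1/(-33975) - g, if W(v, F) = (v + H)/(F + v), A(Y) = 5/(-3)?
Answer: -139433519/4043025 ≈ -34.487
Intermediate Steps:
A(Y) = -5/3 (A(Y) = 5*(-1/3) = -5/3)
H = 1/7 ≈ 0.14286
W(v, F) = (1/7 + v)/(F + v) (W(v, F) = (v + 1/7)/(F + v) = (1/7 + v)/(F + v))
g = 4104/119 (g = ((1/7 - 4)/(-5/3 - 4))*(-108) + 108 = (-27/7/(-17/3))*(-108) + 108 = -3/17*(-27/7)*(-108) + 108 = (81/119)*(-108) + 108 = -8748/119 + 108 = 4104/119 ≈ 34.487)
1/(-33975) - g = 1/(-33975) - 1*4104/119 = -1/33975 - 4104/119 = -139433519/4043025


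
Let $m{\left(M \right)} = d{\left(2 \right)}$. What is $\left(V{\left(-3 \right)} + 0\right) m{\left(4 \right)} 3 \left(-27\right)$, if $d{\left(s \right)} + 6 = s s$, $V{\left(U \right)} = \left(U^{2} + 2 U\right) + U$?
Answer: $0$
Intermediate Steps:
$V{\left(U \right)} = U^{2} + 3 U$
$d{\left(s \right)} = -6 + s^{2}$ ($d{\left(s \right)} = -6 + s s = -6 + s^{2}$)
$m{\left(M \right)} = -2$ ($m{\left(M \right)} = -6 + 2^{2} = -6 + 4 = -2$)
$\left(V{\left(-3 \right)} + 0\right) m{\left(4 \right)} 3 \left(-27\right) = \left(- 3 \left(3 - 3\right) + 0\right) \left(-2\right) 3 \left(-27\right) = \left(\left(-3\right) 0 + 0\right) \left(-2\right) 3 \left(-27\right) = \left(0 + 0\right) \left(-2\right) 3 \left(-27\right) = 0 \left(-2\right) 3 \left(-27\right) = 0 \cdot 3 \left(-27\right) = 0 \left(-27\right) = 0$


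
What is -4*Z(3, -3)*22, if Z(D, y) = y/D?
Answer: 88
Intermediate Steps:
-4*Z(3, -3)*22 = -(-12)/3*22 = -4*(-1)*22 = 4*22 = 88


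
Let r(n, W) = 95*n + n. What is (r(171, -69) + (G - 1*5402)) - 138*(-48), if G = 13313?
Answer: 30951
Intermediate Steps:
r(n, W) = 96*n
(r(171, -69) + (G - 1*5402)) - 138*(-48) = (96*171 + (13313 - 1*5402)) - 138*(-48) = (16416 + (13313 - 5402)) + 6624 = (16416 + 7911) + 6624 = 24327 + 6624 = 30951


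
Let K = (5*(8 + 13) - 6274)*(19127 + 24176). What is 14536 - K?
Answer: 267150743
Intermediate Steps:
K = -267136207 (K = (5*21 - 6274)*43303 = (105 - 6274)*43303 = -6169*43303 = -267136207)
14536 - K = 14536 - 1*(-267136207) = 14536 + 267136207 = 267150743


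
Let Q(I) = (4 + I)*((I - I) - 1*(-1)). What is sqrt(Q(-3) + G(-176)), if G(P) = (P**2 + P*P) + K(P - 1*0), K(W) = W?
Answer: sqrt(61777) ≈ 248.55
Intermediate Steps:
G(P) = P + 2*P**2 (G(P) = (P**2 + P*P) + (P - 1*0) = (P**2 + P**2) + (P + 0) = 2*P**2 + P = P + 2*P**2)
Q(I) = 4 + I (Q(I) = (4 + I)*(0 + 1) = (4 + I)*1 = 4 + I)
sqrt(Q(-3) + G(-176)) = sqrt((4 - 3) - 176*(1 + 2*(-176))) = sqrt(1 - 176*(1 - 352)) = sqrt(1 - 176*(-351)) = sqrt(1 + 61776) = sqrt(61777)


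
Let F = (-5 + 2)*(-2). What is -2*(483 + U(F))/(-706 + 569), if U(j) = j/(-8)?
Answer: 1929/274 ≈ 7.0401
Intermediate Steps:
F = 6 (F = -3*(-2) = 6)
U(j) = -j/8 (U(j) = j*(-⅛) = -j/8)
-2*(483 + U(F))/(-706 + 569) = -2*(483 - ⅛*6)/(-706 + 569) = -2*(483 - ¾)/(-137) = -1929*(-1)/(2*137) = -2*(-1929/548) = 1929/274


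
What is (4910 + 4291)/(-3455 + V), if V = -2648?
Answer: -9201/6103 ≈ -1.5076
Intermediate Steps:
(4910 + 4291)/(-3455 + V) = (4910 + 4291)/(-3455 - 2648) = 9201/(-6103) = 9201*(-1/6103) = -9201/6103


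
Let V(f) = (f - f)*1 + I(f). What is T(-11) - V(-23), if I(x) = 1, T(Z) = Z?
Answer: -12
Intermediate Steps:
V(f) = 1 (V(f) = (f - f)*1 + 1 = 0*1 + 1 = 0 + 1 = 1)
T(-11) - V(-23) = -11 - 1*1 = -11 - 1 = -12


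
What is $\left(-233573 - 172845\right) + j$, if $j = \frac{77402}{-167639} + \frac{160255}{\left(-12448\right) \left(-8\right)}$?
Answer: $- \frac{6784788846258391}{16694162176} \approx -4.0642 \cdot 10^{5}$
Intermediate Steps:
$j = \frac{19156987177}{16694162176}$ ($j = 77402 \left(- \frac{1}{167639}\right) + \frac{160255}{99584} = - \frac{77402}{167639} + 160255 \cdot \frac{1}{99584} = - \frac{77402}{167639} + \frac{160255}{99584} = \frac{19156987177}{16694162176} \approx 1.1475$)
$\left(-233573 - 172845\right) + j = \left(-233573 - 172845\right) + \frac{19156987177}{16694162176} = -406418 + \frac{19156987177}{16694162176} = - \frac{6784788846258391}{16694162176}$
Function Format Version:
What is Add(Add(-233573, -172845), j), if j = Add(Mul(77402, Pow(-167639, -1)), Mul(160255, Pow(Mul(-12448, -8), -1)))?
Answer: Rational(-6784788846258391, 16694162176) ≈ -4.0642e+5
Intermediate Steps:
j = Rational(19156987177, 16694162176) (j = Add(Mul(77402, Rational(-1, 167639)), Mul(160255, Pow(99584, -1))) = Add(Rational(-77402, 167639), Mul(160255, Rational(1, 99584))) = Add(Rational(-77402, 167639), Rational(160255, 99584)) = Rational(19156987177, 16694162176) ≈ 1.1475)
Add(Add(-233573, -172845), j) = Add(Add(-233573, -172845), Rational(19156987177, 16694162176)) = Add(-406418, Rational(19156987177, 16694162176)) = Rational(-6784788846258391, 16694162176)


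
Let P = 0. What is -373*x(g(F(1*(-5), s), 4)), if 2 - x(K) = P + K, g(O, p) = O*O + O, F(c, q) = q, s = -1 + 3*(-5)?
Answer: 88774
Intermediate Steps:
s = -16 (s = -1 - 15 = -16)
g(O, p) = O + O² (g(O, p) = O² + O = O + O²)
x(K) = 2 - K (x(K) = 2 - (0 + K) = 2 - K)
-373*x(g(F(1*(-5), s), 4)) = -373*(2 - (-16)*(1 - 16)) = -373*(2 - (-16)*(-15)) = -373*(2 - 1*240) = -373*(2 - 240) = -373*(-238) = 88774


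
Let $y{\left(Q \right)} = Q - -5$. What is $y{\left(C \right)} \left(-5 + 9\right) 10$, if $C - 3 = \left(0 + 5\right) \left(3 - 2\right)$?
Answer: $520$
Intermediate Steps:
$C = 8$ ($C = 3 + \left(0 + 5\right) \left(3 - 2\right) = 3 + 5 \cdot 1 = 3 + 5 = 8$)
$y{\left(Q \right)} = 5 + Q$ ($y{\left(Q \right)} = Q + 5 = 5 + Q$)
$y{\left(C \right)} \left(-5 + 9\right) 10 = \left(5 + 8\right) \left(-5 + 9\right) 10 = 13 \cdot 4 \cdot 10 = 52 \cdot 10 = 520$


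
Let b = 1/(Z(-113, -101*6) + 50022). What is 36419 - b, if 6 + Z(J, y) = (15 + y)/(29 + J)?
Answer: 51010090227/1400645 ≈ 36419.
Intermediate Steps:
Z(J, y) = -6 + (15 + y)/(29 + J)
b = 28/1400645 (b = 1/((-159 - 101*6 - 6*(-113))/(29 - 113) + 50022) = 1/((-159 - 606 + 678)/(-84) + 50022) = 1/(-1/84*(-87) + 50022) = 1/(29/28 + 50022) = 1/(1400645/28) = 28/1400645 ≈ 1.9991e-5)
36419 - b = 36419 - 1*28/1400645 = 36419 - 28/1400645 = 51010090227/1400645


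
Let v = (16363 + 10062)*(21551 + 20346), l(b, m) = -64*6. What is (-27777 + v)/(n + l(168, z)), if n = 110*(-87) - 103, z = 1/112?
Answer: -1107100448/10057 ≈ -1.1008e+5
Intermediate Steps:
z = 1/112 ≈ 0.0089286
l(b, m) = -384
v = 1107128225 (v = 26425*41897 = 1107128225)
n = -9673 (n = -9570 - 103 = -9673)
(-27777 + v)/(n + l(168, z)) = (-27777 + 1107128225)/(-9673 - 384) = 1107100448/(-10057) = 1107100448*(-1/10057) = -1107100448/10057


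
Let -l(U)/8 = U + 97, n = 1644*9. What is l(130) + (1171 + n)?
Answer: 14151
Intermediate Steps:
n = 14796
l(U) = -776 - 8*U (l(U) = -8*(U + 97) = -8*(97 + U) = -776 - 8*U)
l(130) + (1171 + n) = (-776 - 8*130) + (1171 + 14796) = (-776 - 1040) + 15967 = -1816 + 15967 = 14151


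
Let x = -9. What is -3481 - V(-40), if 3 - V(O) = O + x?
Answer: -3533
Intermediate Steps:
V(O) = 12 - O (V(O) = 3 - (O - 9) = 3 - (-9 + O) = 3 + (9 - O) = 12 - O)
-3481 - V(-40) = -3481 - (12 - 1*(-40)) = -3481 - (12 + 40) = -3481 - 1*52 = -3481 - 52 = -3533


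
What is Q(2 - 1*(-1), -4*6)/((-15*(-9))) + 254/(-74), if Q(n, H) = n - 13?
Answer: -3503/999 ≈ -3.5065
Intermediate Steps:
Q(n, H) = -13 + n
Q(2 - 1*(-1), -4*6)/((-15*(-9))) + 254/(-74) = (-13 + (2 - 1*(-1)))/((-15*(-9))) + 254/(-74) = (-13 + (2 + 1))/135 + 254*(-1/74) = (-13 + 3)*(1/135) - 127/37 = -10*1/135 - 127/37 = -2/27 - 127/37 = -3503/999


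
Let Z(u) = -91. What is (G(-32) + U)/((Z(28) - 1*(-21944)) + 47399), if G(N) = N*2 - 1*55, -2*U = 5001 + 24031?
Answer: -14635/69252 ≈ -0.21133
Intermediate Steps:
U = -14516 (U = -(5001 + 24031)/2 = -½*29032 = -14516)
G(N) = -55 + 2*N (G(N) = 2*N - 55 = -55 + 2*N)
(G(-32) + U)/((Z(28) - 1*(-21944)) + 47399) = ((-55 + 2*(-32)) - 14516)/((-91 - 1*(-21944)) + 47399) = ((-55 - 64) - 14516)/((-91 + 21944) + 47399) = (-119 - 14516)/(21853 + 47399) = -14635/69252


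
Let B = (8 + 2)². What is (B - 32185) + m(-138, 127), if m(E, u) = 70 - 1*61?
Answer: -32076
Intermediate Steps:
m(E, u) = 9 (m(E, u) = 70 - 61 = 9)
B = 100 (B = 10² = 100)
(B - 32185) + m(-138, 127) = (100 - 32185) + 9 = -32085 + 9 = -32076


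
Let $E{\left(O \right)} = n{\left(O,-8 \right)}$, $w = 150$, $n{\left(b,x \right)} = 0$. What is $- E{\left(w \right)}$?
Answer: $0$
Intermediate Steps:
$E{\left(O \right)} = 0$
$- E{\left(w \right)} = \left(-1\right) 0 = 0$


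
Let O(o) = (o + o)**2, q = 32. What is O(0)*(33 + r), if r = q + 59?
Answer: 0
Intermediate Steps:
O(o) = 4*o**2 (O(o) = (2*o)**2 = 4*o**2)
r = 91 (r = 32 + 59 = 91)
O(0)*(33 + r) = (4*0**2)*(33 + 91) = (4*0)*124 = 0*124 = 0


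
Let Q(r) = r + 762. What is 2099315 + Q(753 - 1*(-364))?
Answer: 2101194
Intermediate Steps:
Q(r) = 762 + r
2099315 + Q(753 - 1*(-364)) = 2099315 + (762 + (753 - 1*(-364))) = 2099315 + (762 + (753 + 364)) = 2099315 + (762 + 1117) = 2099315 + 1879 = 2101194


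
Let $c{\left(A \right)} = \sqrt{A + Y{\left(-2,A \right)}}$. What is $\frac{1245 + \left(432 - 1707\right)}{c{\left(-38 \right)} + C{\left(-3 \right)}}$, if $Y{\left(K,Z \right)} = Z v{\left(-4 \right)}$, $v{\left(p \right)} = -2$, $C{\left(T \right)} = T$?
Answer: $- \frac{90}{29} - \frac{30 \sqrt{38}}{29} \approx -9.4804$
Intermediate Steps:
$Y{\left(K,Z \right)} = - 2 Z$ ($Y{\left(K,Z \right)} = Z \left(-2\right) = - 2 Z$)
$c{\left(A \right)} = \sqrt{- A}$ ($c{\left(A \right)} = \sqrt{A - 2 A} = \sqrt{- A}$)
$\frac{1245 + \left(432 - 1707\right)}{c{\left(-38 \right)} + C{\left(-3 \right)}} = \frac{1245 + \left(432 - 1707\right)}{\sqrt{\left(-1\right) \left(-38\right)} - 3} = \frac{1245 - 1275}{\sqrt{38} - 3} = - \frac{30}{-3 + \sqrt{38}}$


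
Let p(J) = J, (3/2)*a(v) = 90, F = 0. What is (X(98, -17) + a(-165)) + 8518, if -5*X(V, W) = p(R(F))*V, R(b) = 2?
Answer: 42694/5 ≈ 8538.8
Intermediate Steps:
a(v) = 60 (a(v) = (⅔)*90 = 60)
X(V, W) = -2*V/5
(X(98, -17) + a(-165)) + 8518 = (-⅖*98 + 60) + 8518 = (-196/5 + 60) + 8518 = 104/5 + 8518 = 42694/5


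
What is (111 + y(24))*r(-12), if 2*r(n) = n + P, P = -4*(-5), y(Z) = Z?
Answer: 540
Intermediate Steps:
P = 20
r(n) = 10 + n/2 (r(n) = (n + 20)/2 = (20 + n)/2 = 10 + n/2)
(111 + y(24))*r(-12) = (111 + 24)*(10 + (1/2)*(-12)) = 135*(10 - 6) = 135*4 = 540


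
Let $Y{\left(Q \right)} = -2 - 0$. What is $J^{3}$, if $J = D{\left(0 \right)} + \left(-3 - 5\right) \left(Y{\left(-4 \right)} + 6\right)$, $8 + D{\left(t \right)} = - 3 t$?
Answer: $-64000$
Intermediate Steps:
$Y{\left(Q \right)} = -2$ ($Y{\left(Q \right)} = -2 + 0 = -2$)
$D{\left(t \right)} = -8 - 3 t$
$J = -40$ ($J = \left(-8 - 0\right) + \left(-3 - 5\right) \left(-2 + 6\right) = \left(-8 + 0\right) - 32 = -8 - 32 = -40$)
$J^{3} = \left(-40\right)^{3} = -64000$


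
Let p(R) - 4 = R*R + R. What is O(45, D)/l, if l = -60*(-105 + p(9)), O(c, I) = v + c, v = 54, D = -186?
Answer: 3/20 ≈ 0.15000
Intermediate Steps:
p(R) = 4 + R + R**2 (p(R) = 4 + (R*R + R) = 4 + (R**2 + R) = 4 + (R + R**2) = 4 + R + R**2)
O(c, I) = 54 + c
l = 660 (l = -60*(-105 + (4 + 9 + 9**2)) = -60*(-105 + (4 + 9 + 81)) = -60*(-105 + 94) = -60*(-11) = 660)
O(45, D)/l = (54 + 45)/660 = 99*(1/660) = 3/20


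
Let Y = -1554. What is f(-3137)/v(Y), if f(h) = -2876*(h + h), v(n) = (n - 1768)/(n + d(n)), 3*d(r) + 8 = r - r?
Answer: 42132796040/4983 ≈ 8.4553e+6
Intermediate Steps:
d(r) = -8/3 (d(r) = -8/3 + (r - r)/3 = -8/3 + (⅓)*0 = -8/3 + 0 = -8/3)
v(n) = (-1768 + n)/(-8/3 + n) (v(n) = (n - 1768)/(n - 8/3) = (-1768 + n)/(-8/3 + n))
f(h) = -5752*h
f(-3137)/v(Y) = (-5752*(-3137))/((3*(-1768 - 1554)/(-8 + 3*(-1554)))) = 18044024/((3*(-3322)/(-8 - 4662))) = 18044024/((3*(-3322)/(-4670))) = 18044024/((3*(-1/4670)*(-3322))) = 18044024/(4983/2335) = 18044024*(2335/4983) = 42132796040/4983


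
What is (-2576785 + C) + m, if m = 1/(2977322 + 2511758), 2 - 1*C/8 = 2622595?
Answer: -129309161283319/5489080 ≈ -2.3558e+7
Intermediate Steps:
C = -20980744 (C = 16 - 8*2622595 = 16 - 20980760 = -20980744)
m = 1/5489080 ≈ 1.8218e-7
(-2576785 + C) + m = (-2576785 - 20980744) + 1/5489080 = -23557529 + 1/5489080 = -129309161283319/5489080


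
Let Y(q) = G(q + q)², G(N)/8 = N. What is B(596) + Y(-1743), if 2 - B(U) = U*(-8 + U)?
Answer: 777390098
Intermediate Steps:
G(N) = 8*N
Y(q) = 256*q² (Y(q) = (8*(q + q))² = (8*(2*q))² = (16*q)² = 256*q²)
B(U) = 2 - U*(-8 + U)
B(596) + Y(-1743) = (2 - 1*596² + 8*596) + 256*(-1743)² = (2 - 1*355216 + 4768) + 256*3038049 = (2 - 355216 + 4768) + 777740544 = -350446 + 777740544 = 777390098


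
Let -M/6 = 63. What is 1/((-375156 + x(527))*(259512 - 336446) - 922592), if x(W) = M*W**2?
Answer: 1/8105512820020 ≈ 1.2337e-13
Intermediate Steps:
M = -378 (M = -6*63 = -378)
x(W) = -378*W**2
1/((-375156 + x(527))*(259512 - 336446) - 922592) = 1/((-375156 - 378*527**2)*(259512 - 336446) - 922592) = 1/((-375156 - 378*277729)*(-76934) - 922592) = 1/((-375156 - 104981562)*(-76934) - 922592) = 1/(-105356718*(-76934) - 922592) = 1/(8105513742612 - 922592) = 1/8105512820020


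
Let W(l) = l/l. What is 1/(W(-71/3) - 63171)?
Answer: -1/63170 ≈ -1.5830e-5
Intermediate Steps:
W(l) = 1
1/(W(-71/3) - 63171) = 1/(1 - 63171) = 1/(-63170) = -1/63170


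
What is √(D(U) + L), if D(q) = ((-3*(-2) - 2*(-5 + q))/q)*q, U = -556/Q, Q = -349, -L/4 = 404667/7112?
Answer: I*√82701662429974/620522 ≈ 14.655*I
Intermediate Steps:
L = -404667/1778 (L = -1618668/7112 = -4*404667/7112 = -404667/1778 ≈ -227.60)
U = 556/349 (U = -556/(-349) = -556*(-1/349) = 556/349 ≈ 1.5931)
D(q) = 16 - 2*q (D(q) = ((6 + (10 - 2*q))/q)*q = ((16 - 2*q)/q)*q = 16 - 2*q)
√(D(U) + L) = √((16 - 2*556/349) - 404667/1778) = √((16 - 1112/349) - 404667/1778) = √(4472/349 - 404667/1778) = √(-133277567/620522) = I*√82701662429974/620522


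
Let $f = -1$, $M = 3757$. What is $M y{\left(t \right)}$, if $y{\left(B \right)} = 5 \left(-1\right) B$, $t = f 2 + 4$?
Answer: $-37570$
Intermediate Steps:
$t = 2$ ($t = \left(-1\right) 2 + 4 = -2 + 4 = 2$)
$y{\left(B \right)} = - 5 B$
$M y{\left(t \right)} = 3757 \left(\left(-5\right) 2\right) = 3757 \left(-10\right) = -37570$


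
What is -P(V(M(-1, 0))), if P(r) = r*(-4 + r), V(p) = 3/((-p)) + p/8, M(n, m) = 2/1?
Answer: -105/16 ≈ -6.5625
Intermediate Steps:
M(n, m) = 2 (M(n, m) = 2*1 = 2)
V(p) = -3/p + p/8 (V(p) = 3*(-1/p) + p*(⅛) = -3/p + p/8)
-P(V(M(-1, 0))) = -(-3/2 + (⅛)*2)*(-4 + (-3/2 + (⅛)*2)) = -(-3*½ + ¼)*(-4 + (-3*½ + ¼)) = -(-3/2 + ¼)*(-4 + (-3/2 + ¼)) = -(-5)*(-4 - 5/4)/4 = -(-5)*(-21)/(4*4) = -1*105/16 = -105/16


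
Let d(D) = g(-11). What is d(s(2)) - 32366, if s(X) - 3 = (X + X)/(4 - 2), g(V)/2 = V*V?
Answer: -32124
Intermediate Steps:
g(V) = 2*V² (g(V) = 2*(V*V) = 2*V²)
s(X) = 3 + X (s(X) = 3 + (X + X)/(4 - 2) = 3 + (2*X)/2 = 3 + (2*X)*(½) = 3 + X)
d(D) = 242 (d(D) = 2*(-11)² = 2*121 = 242)
d(s(2)) - 32366 = 242 - 32366 = -32124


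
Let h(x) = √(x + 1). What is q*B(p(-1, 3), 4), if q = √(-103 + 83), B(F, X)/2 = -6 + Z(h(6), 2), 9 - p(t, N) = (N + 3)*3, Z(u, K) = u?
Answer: 4*I*√5*(-6 + √7) ≈ -30.001*I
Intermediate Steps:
h(x) = √(1 + x)
p(t, N) = -3*N (p(t, N) = 9 - (N + 3)*3 = 9 - (3 + N)*3 = 9 - (9 + 3*N) = 9 + (-9 - 3*N) = -3*N)
B(F, X) = -12 + 2*√7 (B(F, X) = 2*(-6 + √(1 + 6)) = 2*(-6 + √7) = -12 + 2*√7)
q = 2*I*√5 (q = √(-20) = 2*I*√5 ≈ 4.4721*I)
q*B(p(-1, 3), 4) = (2*I*√5)*(-12 + 2*√7) = 2*I*√5*(-12 + 2*√7)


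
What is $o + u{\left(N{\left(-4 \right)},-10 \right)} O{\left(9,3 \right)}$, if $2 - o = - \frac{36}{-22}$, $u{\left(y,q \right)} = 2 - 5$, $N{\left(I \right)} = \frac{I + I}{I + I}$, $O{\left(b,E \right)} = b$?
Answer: $- \frac{293}{11} \approx -26.636$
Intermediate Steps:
$N{\left(I \right)} = 1$ ($N{\left(I \right)} = \frac{2 I}{2 I} = 2 I \frac{1}{2 I} = 1$)
$u{\left(y,q \right)} = -3$ ($u{\left(y,q \right)} = 2 - 5 = -3$)
$o = \frac{4}{11}$ ($o = 2 - - \frac{36}{-22} = 2 - \left(-36\right) \left(- \frac{1}{22}\right) = 2 - \frac{18}{11} = \frac{4}{11} \approx 0.36364$)
$o + u{\left(N{\left(-4 \right)},-10 \right)} O{\left(9,3 \right)} = \frac{4}{11} - 27 = - \frac{293}{11}$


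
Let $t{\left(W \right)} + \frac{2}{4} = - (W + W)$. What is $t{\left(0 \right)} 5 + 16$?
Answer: $\frac{27}{2} \approx 13.5$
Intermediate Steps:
$t{\left(W \right)} = - \frac{1}{2} - 2 W$ ($t{\left(W \right)} = - \frac{1}{2} - \left(W + W\right) = - \frac{1}{2} - 2 W$)
$t{\left(0 \right)} 5 + 16 = \left(- \frac{1}{2} - 0\right) 5 + 16 = \left(- \frac{1}{2} + 0\right) 5 + 16 = \left(- \frac{1}{2}\right) 5 + 16 = - \frac{5}{2} + 16 = \frac{27}{2}$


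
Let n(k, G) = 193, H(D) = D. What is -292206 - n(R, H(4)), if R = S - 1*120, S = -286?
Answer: -292399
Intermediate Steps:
R = -406 (R = -286 - 1*120 = -286 - 120 = -406)
-292206 - n(R, H(4)) = -292206 - 1*193 = -292206 - 193 = -292399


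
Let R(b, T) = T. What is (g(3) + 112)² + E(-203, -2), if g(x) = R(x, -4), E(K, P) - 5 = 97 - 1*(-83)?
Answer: 11849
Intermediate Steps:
E(K, P) = 185 (E(K, P) = 5 + (97 - 1*(-83)) = 5 + (97 + 83) = 5 + 180 = 185)
g(x) = -4
(g(3) + 112)² + E(-203, -2) = (-4 + 112)² + 185 = 108² + 185 = 11664 + 185 = 11849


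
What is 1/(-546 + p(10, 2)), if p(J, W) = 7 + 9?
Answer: -1/530 ≈ -0.0018868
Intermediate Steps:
p(J, W) = 16
1/(-546 + p(10, 2)) = 1/(-546 + 16) = 1/(-530) = -1/530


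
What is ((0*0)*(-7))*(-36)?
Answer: 0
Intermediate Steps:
((0*0)*(-7))*(-36) = (0*(-7))*(-36) = 0*(-36) = 0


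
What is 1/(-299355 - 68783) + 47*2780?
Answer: 48100911079/368138 ≈ 1.3066e+5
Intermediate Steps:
1/(-299355 - 68783) + 47*2780 = 1/(-368138) + 130660 = -1/368138 + 130660 = 48100911079/368138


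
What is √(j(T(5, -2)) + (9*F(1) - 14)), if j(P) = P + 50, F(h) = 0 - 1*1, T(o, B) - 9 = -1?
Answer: √35 ≈ 5.9161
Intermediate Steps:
T(o, B) = 8 (T(o, B) = 9 - 1 = 8)
F(h) = -1 (F(h) = 0 - 1 = -1)
j(P) = 50 + P
√(j(T(5, -2)) + (9*F(1) - 14)) = √((50 + 8) + (9*(-1) - 14)) = √(58 + (-9 - 14)) = √(58 - 23) = √35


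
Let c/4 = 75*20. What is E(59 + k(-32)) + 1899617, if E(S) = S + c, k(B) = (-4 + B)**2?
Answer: 1906972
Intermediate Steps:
c = 6000 (c = 4*(75*20) = 4*1500 = 6000)
E(S) = 6000 + S (E(S) = S + 6000 = 6000 + S)
E(59 + k(-32)) + 1899617 = (6000 + (59 + (-4 - 32)**2)) + 1899617 = (6000 + (59 + (-36)**2)) + 1899617 = (6000 + (59 + 1296)) + 1899617 = (6000 + 1355) + 1899617 = 7355 + 1899617 = 1906972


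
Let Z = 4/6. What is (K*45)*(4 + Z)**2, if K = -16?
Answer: -15680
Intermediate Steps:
Z = 2/3 (Z = 4*(1/6) = 2/3 ≈ 0.66667)
(K*45)*(4 + Z)**2 = (-16*45)*(4 + 2/3)**2 = -720*(14/3)**2 = -720*196/9 = -15680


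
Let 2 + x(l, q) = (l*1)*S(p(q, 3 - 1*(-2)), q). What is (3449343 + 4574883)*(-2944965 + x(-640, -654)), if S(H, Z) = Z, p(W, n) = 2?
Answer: -20272460735982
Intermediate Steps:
x(l, q) = -2 + l*q (x(l, q) = -2 + (l*1)*q = -2 + l*q)
(3449343 + 4574883)*(-2944965 + x(-640, -654)) = (3449343 + 4574883)*(-2944965 + (-2 - 640*(-654))) = 8024226*(-2944965 + (-2 + 418560)) = 8024226*(-2944965 + 418558) = 8024226*(-2526407) = -20272460735982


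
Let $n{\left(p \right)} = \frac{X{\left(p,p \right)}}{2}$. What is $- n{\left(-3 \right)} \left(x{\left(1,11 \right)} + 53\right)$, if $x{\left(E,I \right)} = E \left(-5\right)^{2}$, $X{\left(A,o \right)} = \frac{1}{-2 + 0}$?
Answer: $\frac{39}{2} \approx 19.5$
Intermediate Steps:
$X{\left(A,o \right)} = - \frac{1}{2}$ ($X{\left(A,o \right)} = \frac{1}{-2} = - \frac{1}{2}$)
$n{\left(p \right)} = - \frac{1}{4}$ ($n{\left(p \right)} = - \frac{1}{2 \cdot 2} = \left(- \frac{1}{2}\right) \frac{1}{2} = - \frac{1}{4}$)
$x{\left(E,I \right)} = 25 E$ ($x{\left(E,I \right)} = E 25 = 25 E$)
$- n{\left(-3 \right)} \left(x{\left(1,11 \right)} + 53\right) = - \frac{\left(-1\right) \left(25 \cdot 1 + 53\right)}{4} = - \frac{\left(-1\right) \left(25 + 53\right)}{4} = - \frac{\left(-1\right) 78}{4} = \left(-1\right) \left(- \frac{39}{2}\right) = \frac{39}{2}$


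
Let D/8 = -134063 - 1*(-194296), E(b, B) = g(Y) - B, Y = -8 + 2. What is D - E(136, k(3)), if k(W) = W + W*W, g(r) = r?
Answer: 481882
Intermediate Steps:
Y = -6
k(W) = W + W²
E(b, B) = -6 - B
D = 481864 (D = 8*(-134063 - 1*(-194296)) = 8*(-134063 + 194296) = 8*60233 = 481864)
D - E(136, k(3)) = 481864 - (-6 - 3*(1 + 3)) = 481864 - (-6 - 3*4) = 481864 - (-6 - 1*12) = 481864 - (-6 - 12) = 481864 - 1*(-18) = 481864 + 18 = 481882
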